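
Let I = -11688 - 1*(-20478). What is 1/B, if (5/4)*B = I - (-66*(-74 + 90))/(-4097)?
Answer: 20485/144046296 ≈ 0.00014221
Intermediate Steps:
I = 8790 (I = -11688 + 20478 = 8790)
B = 144046296/20485 (B = 4*(8790 - (-66*(-74 + 90))/(-4097))/5 = 4*(8790 - (-66*16)*(-1)/4097)/5 = 4*(8790 - (-1056)*(-1)/4097)/5 = 4*(8790 - 1*1056/4097)/5 = 4*(8790 - 1056/4097)/5 = (4/5)*(36011574/4097) = 144046296/20485 ≈ 7031.8)
1/B = 1/(144046296/20485) = 20485/144046296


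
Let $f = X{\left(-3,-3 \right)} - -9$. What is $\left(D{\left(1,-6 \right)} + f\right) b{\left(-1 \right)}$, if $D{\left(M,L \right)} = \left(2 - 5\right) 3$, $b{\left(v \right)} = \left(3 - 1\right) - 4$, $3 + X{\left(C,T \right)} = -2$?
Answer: $10$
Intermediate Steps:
$X{\left(C,T \right)} = -5$ ($X{\left(C,T \right)} = -3 - 2 = -5$)
$b{\left(v \right)} = -2$ ($b{\left(v \right)} = 2 - 4 = -2$)
$D{\left(M,L \right)} = -9$ ($D{\left(M,L \right)} = \left(-3\right) 3 = -9$)
$f = 4$ ($f = -5 - -9 = -5 + 9 = 4$)
$\left(D{\left(1,-6 \right)} + f\right) b{\left(-1 \right)} = \left(-9 + 4\right) \left(-2\right) = \left(-5\right) \left(-2\right) = 10$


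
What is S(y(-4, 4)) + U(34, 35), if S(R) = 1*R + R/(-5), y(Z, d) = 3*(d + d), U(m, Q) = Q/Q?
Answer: 101/5 ≈ 20.200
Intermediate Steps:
U(m, Q) = 1
y(Z, d) = 6*d (y(Z, d) = 3*(2*d) = 6*d)
S(R) = 4*R/5 (S(R) = R + R*(-⅕) = R - R/5 = 4*R/5)
S(y(-4, 4)) + U(34, 35) = 4*(6*4)/5 + 1 = (⅘)*24 + 1 = 96/5 + 1 = 101/5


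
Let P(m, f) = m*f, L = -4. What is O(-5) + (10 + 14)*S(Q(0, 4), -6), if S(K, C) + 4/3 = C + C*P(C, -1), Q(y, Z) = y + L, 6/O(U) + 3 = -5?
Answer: -4163/4 ≈ -1040.8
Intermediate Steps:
O(U) = -3/4 (O(U) = 6/(-3 - 5) = 6/(-8) = 6*(-1/8) = -3/4)
P(m, f) = f*m
Q(y, Z) = -4 + y (Q(y, Z) = y - 4 = -4 + y)
S(K, C) = -4/3 + C - C**2 (S(K, C) = -4/3 + (C + C*(-C)) = -4/3 + (C - C**2) = -4/3 + C - C**2)
O(-5) + (10 + 14)*S(Q(0, 4), -6) = -3/4 + (10 + 14)*(-4/3 - 6 - 1*(-6)**2) = -3/4 + 24*(-4/3 - 6 - 1*36) = -3/4 + 24*(-4/3 - 6 - 36) = -3/4 + 24*(-130/3) = -3/4 - 1040 = -4163/4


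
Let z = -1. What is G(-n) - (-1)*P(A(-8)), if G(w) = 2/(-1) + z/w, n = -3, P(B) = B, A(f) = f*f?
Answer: 185/3 ≈ 61.667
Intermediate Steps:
A(f) = f**2
G(w) = -2 - 1/w (G(w) = 2/(-1) - 1/w = 2*(-1) - 1/w = -2 - 1/w)
G(-n) - (-1)*P(A(-8)) = (-2 - 1/((-1*(-3)))) - (-1)*(-8)**2 = (-2 - 1/3) - (-1)*64 = (-2 - 1*1/3) - 1*(-64) = (-2 - 1/3) + 64 = -7/3 + 64 = 185/3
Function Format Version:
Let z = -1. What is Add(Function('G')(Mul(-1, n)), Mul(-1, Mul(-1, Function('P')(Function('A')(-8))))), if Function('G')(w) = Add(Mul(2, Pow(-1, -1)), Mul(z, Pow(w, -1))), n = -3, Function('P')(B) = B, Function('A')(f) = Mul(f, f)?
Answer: Rational(185, 3) ≈ 61.667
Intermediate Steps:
Function('A')(f) = Pow(f, 2)
Function('G')(w) = Add(-2, Mul(-1, Pow(w, -1))) (Function('G')(w) = Add(Mul(2, Pow(-1, -1)), Mul(-1, Pow(w, -1))) = Add(Mul(2, -1), Mul(-1, Pow(w, -1))) = Add(-2, Mul(-1, Pow(w, -1))))
Add(Function('G')(Mul(-1, n)), Mul(-1, Mul(-1, Function('P')(Function('A')(-8))))) = Add(Add(-2, Mul(-1, Pow(Mul(-1, -3), -1))), Mul(-1, Mul(-1, Pow(-8, 2)))) = Add(Add(-2, Mul(-1, Pow(3, -1))), Mul(-1, Mul(-1, 64))) = Add(Add(-2, Mul(-1, Rational(1, 3))), Mul(-1, -64)) = Add(Add(-2, Rational(-1, 3)), 64) = Add(Rational(-7, 3), 64) = Rational(185, 3)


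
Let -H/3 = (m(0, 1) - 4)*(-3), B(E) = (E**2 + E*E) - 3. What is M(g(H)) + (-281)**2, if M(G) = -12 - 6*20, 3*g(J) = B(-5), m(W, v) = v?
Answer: 78829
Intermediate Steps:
B(E) = -3 + 2*E**2 (B(E) = (E**2 + E**2) - 3 = 2*E**2 - 3 = -3 + 2*E**2)
H = -27 (H = -3*(1 - 4)*(-3) = -(-9)*(-3) = -3*9 = -27)
g(J) = 47/3 (g(J) = (-3 + 2*(-5)**2)/3 = (-3 + 2*25)/3 = (-3 + 50)/3 = (1/3)*47 = 47/3)
M(G) = -132 (M(G) = -12 - 120 = -132)
M(g(H)) + (-281)**2 = -132 + (-281)**2 = -132 + 78961 = 78829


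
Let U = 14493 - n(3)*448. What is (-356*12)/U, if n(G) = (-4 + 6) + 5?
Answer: -4272/11357 ≈ -0.37616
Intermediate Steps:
n(G) = 7 (n(G) = 2 + 5 = 7)
U = 11357 (U = 14493 - 7*448 = 14493 - 1*3136 = 14493 - 3136 = 11357)
(-356*12)/U = -356*12/11357 = -4272*1/11357 = -4272/11357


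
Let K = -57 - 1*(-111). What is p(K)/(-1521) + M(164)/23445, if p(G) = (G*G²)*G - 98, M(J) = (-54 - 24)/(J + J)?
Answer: -3632633723351/649801620 ≈ -5590.4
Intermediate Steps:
K = 54 (K = -57 + 111 = 54)
M(J) = -39/J (M(J) = -78*1/(2*J) = -39/J)
p(G) = -98 + G⁴ (p(G) = G³*G - 98 = G⁴ - 98 = -98 + G⁴)
p(K)/(-1521) + M(164)/23445 = (-98 + 54⁴)/(-1521) - 39/164/23445 = (-98 + 8503056)*(-1/1521) - 39*1/164*(1/23445) = 8502958*(-1/1521) - 39/164*1/23445 = -8502958/1521 - 13/1281660 = -3632633723351/649801620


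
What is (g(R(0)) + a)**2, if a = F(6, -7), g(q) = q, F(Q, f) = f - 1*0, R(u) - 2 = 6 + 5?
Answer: 36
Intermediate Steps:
R(u) = 13 (R(u) = 2 + (6 + 5) = 2 + 11 = 13)
F(Q, f) = f (F(Q, f) = f + 0 = f)
a = -7
(g(R(0)) + a)**2 = (13 - 7)**2 = 6**2 = 36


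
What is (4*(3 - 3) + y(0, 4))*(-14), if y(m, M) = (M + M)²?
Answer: -896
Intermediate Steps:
y(m, M) = 4*M² (y(m, M) = (2*M)² = 4*M²)
(4*(3 - 3) + y(0, 4))*(-14) = (4*(3 - 3) + 4*4²)*(-14) = (4*0 + 4*16)*(-14) = (0 + 64)*(-14) = 64*(-14) = -896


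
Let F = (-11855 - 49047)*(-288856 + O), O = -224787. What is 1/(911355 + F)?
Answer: 1/31282797341 ≈ 3.1966e-11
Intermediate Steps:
F = 31281885986 (F = (-11855 - 49047)*(-288856 - 224787) = -60902*(-513643) = 31281885986)
1/(911355 + F) = 1/(911355 + 31281885986) = 1/31282797341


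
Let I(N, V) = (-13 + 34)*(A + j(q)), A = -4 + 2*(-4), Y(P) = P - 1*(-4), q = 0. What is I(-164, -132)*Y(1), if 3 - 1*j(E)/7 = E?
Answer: 945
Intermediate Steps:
j(E) = 21 - 7*E
Y(P) = 4 + P (Y(P) = P + 4 = 4 + P)
A = -12 (A = -4 - 8 = -12)
I(N, V) = 189 (I(N, V) = (-13 + 34)*(-12 + (21 - 7*0)) = 21*(-12 + (21 + 0)) = 21*(-12 + 21) = 21*9 = 189)
I(-164, -132)*Y(1) = 189*(4 + 1) = 189*5 = 945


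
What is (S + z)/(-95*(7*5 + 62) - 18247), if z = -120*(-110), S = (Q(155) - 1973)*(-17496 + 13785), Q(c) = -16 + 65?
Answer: -1192194/4577 ≈ -260.48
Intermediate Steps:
Q(c) = 49
S = 7139964 (S = (49 - 1973)*(-17496 + 13785) = -1924*(-3711) = 7139964)
z = 13200
(S + z)/(-95*(7*5 + 62) - 18247) = (7139964 + 13200)/(-95*(7*5 + 62) - 18247) = 7153164/(-95*(35 + 62) - 18247) = 7153164/(-95*97 - 18247) = 7153164/(-9215 - 18247) = 7153164/(-27462) = 7153164*(-1/27462) = -1192194/4577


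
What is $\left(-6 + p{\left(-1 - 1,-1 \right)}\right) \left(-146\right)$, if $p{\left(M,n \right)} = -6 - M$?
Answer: $1460$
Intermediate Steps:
$\left(-6 + p{\left(-1 - 1,-1 \right)}\right) \left(-146\right) = \left(-6 - 4\right) \left(-146\right) = \left(-10\right) \left(-146\right) = 1460$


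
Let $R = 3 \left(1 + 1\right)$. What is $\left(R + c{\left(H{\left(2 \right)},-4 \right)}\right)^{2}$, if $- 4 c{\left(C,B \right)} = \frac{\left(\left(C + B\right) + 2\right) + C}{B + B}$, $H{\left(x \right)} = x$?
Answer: $\frac{9409}{256} \approx 36.754$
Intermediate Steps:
$R = 6$ ($R = 3 \cdot 2 = 6$)
$c{\left(C,B \right)} = - \frac{2 + B + 2 C}{8 B}$ ($c{\left(C,B \right)} = - \frac{\left(\left(\left(C + B\right) + 2\right) + C\right) \frac{1}{B + B}}{4} = - \frac{\left(\left(\left(B + C\right) + 2\right) + C\right) \frac{1}{2 B}}{4} = - \frac{\left(\left(2 + B + C\right) + C\right) \frac{1}{2 B}}{4} = - \frac{\left(2 + B + 2 C\right) \frac{1}{2 B}}{4} = - \frac{\frac{1}{2} \frac{1}{B} \left(2 + B + 2 C\right)}{4} = - \frac{2 + B + 2 C}{8 B}$)
$\left(R + c{\left(H{\left(2 \right)},-4 \right)}\right)^{2} = \left(6 + \frac{-2 - -4 - 4}{8 \left(-4\right)}\right)^{2} = \left(6 + \frac{1}{8} \left(- \frac{1}{4}\right) \left(-2 + 4 - 4\right)\right)^{2} = \left(6 + \frac{1}{8} \left(- \frac{1}{4}\right) \left(-2\right)\right)^{2} = \left(6 + \frac{1}{16}\right)^{2} = \left(\frac{97}{16}\right)^{2} = \frac{9409}{256}$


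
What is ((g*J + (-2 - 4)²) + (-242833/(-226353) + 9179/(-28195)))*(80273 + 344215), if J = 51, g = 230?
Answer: 10625734044129771568/2127340945 ≈ 4.9948e+9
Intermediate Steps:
((g*J + (-2 - 4)²) + (-242833/(-226353) + 9179/(-28195)))*(80273 + 344215) = ((230*51 + (-2 - 4)²) + (-242833/(-226353) + 9179/(-28195)))*(80273 + 344215) = ((11730 + (-6)²) + (-242833*(-1/226353) + 9179*(-1/28195)))*424488 = ((11730 + 36) + (242833/226353 - 9179/28195))*424488 = (11766 + 4768982248/6382022835)*424488 = (75095649658858/6382022835)*424488 = 10625734044129771568/2127340945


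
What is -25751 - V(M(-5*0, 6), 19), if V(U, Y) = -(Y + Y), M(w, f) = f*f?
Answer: -25713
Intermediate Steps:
M(w, f) = f²
V(U, Y) = -2*Y
-25751 - V(M(-5*0, 6), 19) = -25751 - (-2)*19 = -25751 - 1*(-38) = -25751 + 38 = -25713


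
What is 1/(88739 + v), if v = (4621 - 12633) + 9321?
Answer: 1/90048 ≈ 1.1105e-5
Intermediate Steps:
v = 1309 (v = -8012 + 9321 = 1309)
1/(88739 + v) = 1/(88739 + 1309) = 1/90048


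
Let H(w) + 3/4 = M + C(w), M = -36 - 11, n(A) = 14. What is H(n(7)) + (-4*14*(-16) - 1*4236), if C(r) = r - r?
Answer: -13551/4 ≈ -3387.8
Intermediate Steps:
C(r) = 0
M = -47
H(w) = -191/4 (H(w) = -¾ + (-47 + 0) = -¾ - 47 = -191/4)
H(n(7)) + (-4*14*(-16) - 1*4236) = -191/4 + (-4*14*(-16) - 1*4236) = -191/4 + (-56*(-16) - 4236) = -191/4 + (896 - 4236) = -191/4 - 3340 = -13551/4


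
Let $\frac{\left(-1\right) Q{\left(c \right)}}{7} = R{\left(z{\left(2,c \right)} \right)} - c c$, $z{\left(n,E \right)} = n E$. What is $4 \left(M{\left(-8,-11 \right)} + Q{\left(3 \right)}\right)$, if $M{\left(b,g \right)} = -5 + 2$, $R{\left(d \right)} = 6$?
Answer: $72$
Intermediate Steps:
$z{\left(n,E \right)} = E n$
$Q{\left(c \right)} = -42 + 7 c^{2}$ ($Q{\left(c \right)} = - 7 \left(6 - c c\right) = - 7 \left(6 - c^{2}\right) = -42 + 7 c^{2}$)
$M{\left(b,g \right)} = -3$
$4 \left(M{\left(-8,-11 \right)} + Q{\left(3 \right)}\right) = 4 \left(-3 - \left(42 - 7 \cdot 3^{2}\right)\right) = 4 \left(-3 + \left(-42 + 7 \cdot 9\right)\right) = 4 \left(-3 + \left(-42 + 63\right)\right) = 4 \left(-3 + 21\right) = 4 \cdot 18 = 72$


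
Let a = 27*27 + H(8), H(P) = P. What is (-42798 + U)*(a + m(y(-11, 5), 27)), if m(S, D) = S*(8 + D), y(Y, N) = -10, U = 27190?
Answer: -6040296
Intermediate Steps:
a = 737 (a = 27*27 + 8 = 729 + 8 = 737)
(-42798 + U)*(a + m(y(-11, 5), 27)) = (-42798 + 27190)*(737 - 10*(8 + 27)) = -15608*(737 - 10*35) = -15608*(737 - 350) = -15608*387 = -6040296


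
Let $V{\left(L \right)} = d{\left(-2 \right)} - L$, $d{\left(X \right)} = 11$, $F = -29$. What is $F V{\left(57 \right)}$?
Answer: $1334$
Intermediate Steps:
$V{\left(L \right)} = 11 - L$
$F V{\left(57 \right)} = - 29 \left(11 - 57\right) = \left(-29\right) \left(-46\right) = 1334$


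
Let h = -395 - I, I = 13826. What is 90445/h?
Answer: -90445/14221 ≈ -6.3600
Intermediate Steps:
h = -14221 (h = -395 - 1*13826 = -395 - 13826 = -14221)
90445/h = 90445/(-14221) = 90445*(-1/14221) = -90445/14221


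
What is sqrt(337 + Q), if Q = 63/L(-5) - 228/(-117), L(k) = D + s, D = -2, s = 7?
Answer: 2*sqrt(3341910)/195 ≈ 18.750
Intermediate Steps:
L(k) = 5 (L(k) = -2 + 7 = 5)
Q = 2837/195 (Q = 63/5 - 228/(-117) = 63*(1/5) - 228*(-1/117) = 63/5 + 76/39 = 2837/195 ≈ 14.549)
sqrt(337 + Q) = sqrt(337 + 2837/195) = sqrt(68552/195) = 2*sqrt(3341910)/195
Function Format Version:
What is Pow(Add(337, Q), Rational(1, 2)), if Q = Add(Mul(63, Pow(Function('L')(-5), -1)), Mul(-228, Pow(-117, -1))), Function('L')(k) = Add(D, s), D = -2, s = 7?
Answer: Mul(Rational(2, 195), Pow(3341910, Rational(1, 2))) ≈ 18.750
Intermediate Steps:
Function('L')(k) = 5 (Function('L')(k) = Add(-2, 7) = 5)
Q = Rational(2837, 195) (Q = Add(Mul(63, Pow(5, -1)), Mul(-228, Pow(-117, -1))) = Add(Mul(63, Rational(1, 5)), Mul(-228, Rational(-1, 117))) = Add(Rational(63, 5), Rational(76, 39)) = Rational(2837, 195) ≈ 14.549)
Pow(Add(337, Q), Rational(1, 2)) = Pow(Add(337, Rational(2837, 195)), Rational(1, 2)) = Pow(Rational(68552, 195), Rational(1, 2)) = Mul(Rational(2, 195), Pow(3341910, Rational(1, 2)))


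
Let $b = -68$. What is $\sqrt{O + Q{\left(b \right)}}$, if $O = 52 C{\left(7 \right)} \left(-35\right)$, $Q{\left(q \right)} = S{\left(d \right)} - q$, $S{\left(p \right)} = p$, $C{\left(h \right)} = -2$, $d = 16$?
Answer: $14 \sqrt{19} \approx 61.025$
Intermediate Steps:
$Q{\left(q \right)} = 16 - q$
$O = 3640$ ($O = 52 \left(-2\right) \left(-35\right) = \left(-104\right) \left(-35\right) = 3640$)
$\sqrt{O + Q{\left(b \right)}} = \sqrt{3640 + \left(16 - -68\right)} = \sqrt{3640 + \left(16 + 68\right)} = \sqrt{3640 + 84} = \sqrt{3724} = 14 \sqrt{19}$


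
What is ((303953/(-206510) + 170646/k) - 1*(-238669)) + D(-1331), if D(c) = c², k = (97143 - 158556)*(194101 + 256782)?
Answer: 3831681816601534932051/1906092647163430 ≈ 2.0102e+6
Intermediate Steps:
k = -27690077679 (k = -61413*450883 = -27690077679)
((303953/(-206510) + 170646/k) - 1*(-238669)) + D(-1331) = ((303953/(-206510) + 170646/(-27690077679)) - 1*(-238669)) + (-1331)² = ((303953*(-1/206510) + 170646*(-1/27690077679)) + 238669) + 1771561 = ((-303953/206510 - 56882/9230025893) + 238669) + 1771561 = (-2805505806956849/1906092647163430 + 238669) + 1771561 = 454922420500041717821/1906092647163430 + 1771561 = 3831681816601534932051/1906092647163430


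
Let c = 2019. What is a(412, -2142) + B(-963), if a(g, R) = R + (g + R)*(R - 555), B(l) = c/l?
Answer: 1497036755/321 ≈ 4.6637e+6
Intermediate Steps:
B(l) = 2019/l
a(g, R) = R + (-555 + R)*(R + g) (a(g, R) = R + (R + g)*(-555 + R) = R + (-555 + R)*(R + g))
a(412, -2142) + B(-963) = ((-2142)² - 555*412 - 554*(-2142) - 2142*412) + 2019/(-963) = (4588164 - 228660 + 1186668 - 882504) + 2019*(-1/963) = 4663668 - 673/321 = 1497036755/321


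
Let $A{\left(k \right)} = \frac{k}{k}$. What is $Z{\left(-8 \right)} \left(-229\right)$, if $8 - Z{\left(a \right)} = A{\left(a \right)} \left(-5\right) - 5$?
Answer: $-4122$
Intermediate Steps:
$A{\left(k \right)} = 1$
$Z{\left(a \right)} = 18$ ($Z{\left(a \right)} = 8 - \left(1 \left(-5\right) - 5\right) = 8 - \left(-5 - 5\right) = 8 - -10 = 8 + 10 = 18$)
$Z{\left(-8 \right)} \left(-229\right) = 18 \left(-229\right) = -4122$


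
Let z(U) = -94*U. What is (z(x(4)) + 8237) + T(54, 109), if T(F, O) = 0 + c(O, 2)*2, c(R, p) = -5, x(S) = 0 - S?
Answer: 8603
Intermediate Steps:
x(S) = -S
T(F, O) = -10 (T(F, O) = 0 - 5*2 = 0 - 10 = -10)
(z(x(4)) + 8237) + T(54, 109) = (-(-94)*4 + 8237) - 10 = (-94*(-4) + 8237) - 10 = (376 + 8237) - 10 = 8613 - 10 = 8603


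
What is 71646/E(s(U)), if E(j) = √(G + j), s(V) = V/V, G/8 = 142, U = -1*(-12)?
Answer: 23882*√1137/379 ≈ 2124.8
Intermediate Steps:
U = 12
G = 1136 (G = 8*142 = 1136)
s(V) = 1
E(j) = √(1136 + j)
71646/E(s(U)) = 71646/(√(1136 + 1)) = 71646/(√1137) = 71646*(√1137/1137) = 23882*√1137/379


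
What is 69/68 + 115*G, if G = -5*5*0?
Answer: 69/68 ≈ 1.0147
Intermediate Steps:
G = 0 (G = -25*0 = 0)
69/68 + 115*G = 69/68 + 115*0 = 69*(1/68) + 0 = 69/68 + 0 = 69/68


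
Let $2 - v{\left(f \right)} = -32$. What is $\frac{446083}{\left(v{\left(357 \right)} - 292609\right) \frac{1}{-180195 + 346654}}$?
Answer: $- \frac{74254530097}{292575} \approx -2.538 \cdot 10^{5}$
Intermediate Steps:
$v{\left(f \right)} = 34$ ($v{\left(f \right)} = 2 - -32 = 2 + 32 = 34$)
$\frac{446083}{\left(v{\left(357 \right)} - 292609\right) \frac{1}{-180195 + 346654}} = \frac{446083}{\left(34 - 292609\right) \frac{1}{-180195 + 346654}} = \frac{446083}{\left(-292575\right) \frac{1}{166459}} = \frac{446083}{- \frac{292575}{166459}} = 446083 \left(- \frac{166459}{292575}\right) = - \frac{74254530097}{292575}$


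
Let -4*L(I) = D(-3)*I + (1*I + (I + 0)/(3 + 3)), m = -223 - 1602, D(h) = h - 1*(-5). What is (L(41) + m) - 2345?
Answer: -100859/24 ≈ -4202.5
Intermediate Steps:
D(h) = 5 + h (D(h) = h + 5 = 5 + h)
m = -1825
L(I) = -19*I/24 (L(I) = -((5 - 3)*I + (1*I + (I + 0)/(3 + 3)))/4 = -(2*I + (I + I/6))/4 = -(2*I + 7*I/6)/4 = -19*I/24)
(L(41) + m) - 2345 = (-19/24*41 - 1825) - 2345 = (-779/24 - 1825) - 2345 = -44579/24 - 2345 = -100859/24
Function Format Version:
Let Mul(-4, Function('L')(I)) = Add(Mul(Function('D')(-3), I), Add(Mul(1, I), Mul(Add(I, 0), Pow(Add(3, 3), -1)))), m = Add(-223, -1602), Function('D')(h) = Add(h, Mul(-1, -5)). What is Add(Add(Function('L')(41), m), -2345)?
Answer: Rational(-100859, 24) ≈ -4202.5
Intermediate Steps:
Function('D')(h) = Add(5, h) (Function('D')(h) = Add(h, 5) = Add(5, h))
m = -1825
Function('L')(I) = Mul(Rational(-19, 24), I) (Function('L')(I) = Mul(Rational(-1, 4), Add(Mul(Add(5, -3), I), Add(Mul(1, I), Mul(Add(I, 0), Pow(Add(3, 3), -1))))) = Mul(Rational(-1, 4), Add(Mul(2, I), Add(I, Mul(I, Pow(6, -1))))) = Mul(Rational(-1, 4), Add(Mul(2, I), Add(I, Mul(I, Rational(1, 6))))) = Mul(Rational(-1, 4), Add(Mul(2, I), Add(I, Mul(Rational(1, 6), I)))) = Mul(Rational(-1, 4), Add(Mul(2, I), Mul(Rational(7, 6), I))) = Mul(Rational(-1, 4), Mul(Rational(19, 6), I)) = Mul(Rational(-19, 24), I))
Add(Add(Function('L')(41), m), -2345) = Add(Add(Mul(Rational(-19, 24), 41), -1825), -2345) = Add(Add(Rational(-779, 24), -1825), -2345) = Add(Rational(-44579, 24), -2345) = Rational(-100859, 24)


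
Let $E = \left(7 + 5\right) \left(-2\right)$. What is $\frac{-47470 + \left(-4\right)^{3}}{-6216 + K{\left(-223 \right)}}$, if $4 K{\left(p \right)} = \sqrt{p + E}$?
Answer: $\frac{4727541504}{618218743} + \frac{190136 i \sqrt{247}}{618218743} \approx 7.647 + 0.0048336 i$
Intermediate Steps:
$E = -24$ ($E = 12 \left(-2\right) = -24$)
$K{\left(p \right)} = \frac{\sqrt{-24 + p}}{4}$ ($K{\left(p \right)} = \frac{\sqrt{p - 24}}{4} = \frac{\sqrt{-24 + p}}{4}$)
$\frac{-47470 + \left(-4\right)^{3}}{-6216 + K{\left(-223 \right)}} = \frac{-47470 + \left(-4\right)^{3}}{-6216 + \frac{\sqrt{-24 - 223}}{4}} = \frac{-47470 - 64}{-6216 + \frac{\sqrt{-247}}{4}} = - \frac{47534}{-6216 + \frac{i \sqrt{247}}{4}}$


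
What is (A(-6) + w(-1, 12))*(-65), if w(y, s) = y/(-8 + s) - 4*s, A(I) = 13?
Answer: 9165/4 ≈ 2291.3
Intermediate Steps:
w(y, s) = -4*s + y/(-8 + s) (w(y, s) = y/(-8 + s) - 4*s = -4*s + y/(-8 + s))
(A(-6) + w(-1, 12))*(-65) = (13 + (-1 - 4*12**2 + 32*12)/(-8 + 12))*(-65) = (13 + (-1 - 4*144 + 384)/4)*(-65) = (13 + (-1 - 576 + 384)/4)*(-65) = (13 + (1/4)*(-193))*(-65) = (13 - 193/4)*(-65) = -141/4*(-65) = 9165/4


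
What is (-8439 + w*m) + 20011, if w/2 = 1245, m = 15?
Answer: 48922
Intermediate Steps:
w = 2490 (w = 2*1245 = 2490)
(-8439 + w*m) + 20011 = (-8439 + 2490*15) + 20011 = (-8439 + 37350) + 20011 = 28911 + 20011 = 48922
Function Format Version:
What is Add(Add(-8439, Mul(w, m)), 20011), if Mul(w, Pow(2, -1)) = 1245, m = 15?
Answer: 48922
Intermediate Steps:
w = 2490 (w = Mul(2, 1245) = 2490)
Add(Add(-8439, Mul(w, m)), 20011) = Add(Add(-8439, Mul(2490, 15)), 20011) = Add(Add(-8439, 37350), 20011) = Add(28911, 20011) = 48922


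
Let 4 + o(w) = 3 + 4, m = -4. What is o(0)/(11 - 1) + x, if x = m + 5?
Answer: 13/10 ≈ 1.3000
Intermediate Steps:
x = 1 (x = -4 + 5 = 1)
o(w) = 3 (o(w) = -4 + (3 + 4) = -4 + 7 = 3)
o(0)/(11 - 1) + x = 3/(11 - 1) + 1 = 3/10 + 1 = 13/10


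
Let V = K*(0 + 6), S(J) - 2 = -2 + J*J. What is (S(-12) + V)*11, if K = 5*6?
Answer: 3564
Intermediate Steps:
K = 30
S(J) = J**2 (S(J) = 2 + (-2 + J*J) = 2 + (-2 + J**2) = J**2)
V = 180 (V = 30*(0 + 6) = 30*6 = 180)
(S(-12) + V)*11 = ((-12)**2 + 180)*11 = (144 + 180)*11 = 324*11 = 3564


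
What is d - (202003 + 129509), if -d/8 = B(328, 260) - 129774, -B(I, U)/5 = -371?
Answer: 691840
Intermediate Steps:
B(I, U) = 1855 (B(I, U) = -5*(-371) = 1855)
d = 1023352 (d = -8*(1855 - 129774) = -8*(-127919) = 1023352)
d - (202003 + 129509) = 1023352 - (202003 + 129509) = 1023352 - 1*331512 = 1023352 - 331512 = 691840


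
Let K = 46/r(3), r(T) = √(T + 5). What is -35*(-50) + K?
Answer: 1750 + 23*√2/2 ≈ 1766.3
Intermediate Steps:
r(T) = √(5 + T)
K = 23*√2/2 (K = 46/(√(5 + 3)) = 46/(√8) = 46/((2*√2)) = 46*(√2/4) = 23*√2/2 ≈ 16.263)
-35*(-50) + K = -35*(-50) + 23*√2/2 = 1750 + 23*√2/2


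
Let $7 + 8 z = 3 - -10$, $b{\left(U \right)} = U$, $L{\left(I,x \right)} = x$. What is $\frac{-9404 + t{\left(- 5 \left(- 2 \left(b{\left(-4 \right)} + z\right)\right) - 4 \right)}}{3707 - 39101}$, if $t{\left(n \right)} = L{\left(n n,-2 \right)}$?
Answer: $\frac{4703}{17697} \approx 0.26575$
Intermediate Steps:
$z = \frac{3}{4}$ ($z = - \frac{7}{8} + \frac{3 - -10}{8} = - \frac{7}{8} + \frac{3 + 10}{8} = - \frac{7}{8} + \frac{1}{8} \cdot 13 = - \frac{7}{8} + \frac{13}{8} = \frac{3}{4} \approx 0.75$)
$t{\left(n \right)} = -2$
$\frac{-9404 + t{\left(- 5 \left(- 2 \left(b{\left(-4 \right)} + z\right)\right) - 4 \right)}}{3707 - 39101} = \frac{-9404 - 2}{3707 - 39101} = - \frac{9406}{-35394} = \left(-9406\right) \left(- \frac{1}{35394}\right) = \frac{4703}{17697}$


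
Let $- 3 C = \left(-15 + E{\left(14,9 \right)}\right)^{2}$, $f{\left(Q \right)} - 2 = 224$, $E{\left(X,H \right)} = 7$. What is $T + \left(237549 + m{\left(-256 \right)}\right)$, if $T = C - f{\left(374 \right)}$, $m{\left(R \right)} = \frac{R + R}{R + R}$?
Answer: $\frac{711908}{3} \approx 2.373 \cdot 10^{5}$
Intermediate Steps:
$m{\left(R \right)} = 1$ ($m{\left(R \right)} = \frac{2 R}{2 R} = 2 R \frac{1}{2 R} = 1$)
$f{\left(Q \right)} = 226$ ($f{\left(Q \right)} = 2 + 224 = 226$)
$C = - \frac{64}{3}$ ($C = - \frac{\left(-15 + 7\right)^{2}}{3} = - \frac{\left(-8\right)^{2}}{3} = \left(- \frac{1}{3}\right) 64 = - \frac{64}{3} \approx -21.333$)
$T = - \frac{742}{3}$ ($T = - \frac{64}{3} - 226 = - \frac{742}{3} \approx -247.33$)
$T + \left(237549 + m{\left(-256 \right)}\right) = - \frac{742}{3} + \left(237549 + 1\right) = - \frac{742}{3} + 237550 = \frac{711908}{3}$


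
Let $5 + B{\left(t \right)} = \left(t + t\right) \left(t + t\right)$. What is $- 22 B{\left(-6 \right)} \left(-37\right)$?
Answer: $113146$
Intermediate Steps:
$B{\left(t \right)} = -5 + 4 t^{2}$ ($B{\left(t \right)} = -5 + \left(t + t\right) \left(t + t\right) = -5 + 2 t 2 t = -5 + 4 t^{2}$)
$- 22 B{\left(-6 \right)} \left(-37\right) = - 22 \left(-5 + 4 \left(-6\right)^{2}\right) \left(-37\right) = - 22 \left(-5 + 4 \cdot 36\right) \left(-37\right) = - 22 \left(-5 + 144\right) \left(-37\right) = \left(-22\right) 139 \left(-37\right) = \left(-3058\right) \left(-37\right) = 113146$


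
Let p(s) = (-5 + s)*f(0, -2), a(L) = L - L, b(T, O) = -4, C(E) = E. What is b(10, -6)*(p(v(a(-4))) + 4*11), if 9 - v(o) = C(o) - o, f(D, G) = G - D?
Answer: -144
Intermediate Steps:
a(L) = 0
v(o) = 9 (v(o) = 9 - (o - o) = 9 - 1*0 = 9 + 0 = 9)
p(s) = 10 - 2*s (p(s) = (-5 + s)*(-2 - 1*0) = (-5 + s)*(-2 + 0) = (-5 + s)*(-2) = 10 - 2*s)
b(10, -6)*(p(v(a(-4))) + 4*11) = -4*((10 - 2*9) + 4*11) = -4*((10 - 18) + 44) = -4*(-8 + 44) = -4*36 = -144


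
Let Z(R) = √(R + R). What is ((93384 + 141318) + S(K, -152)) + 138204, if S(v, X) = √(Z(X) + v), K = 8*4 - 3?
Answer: 372906 + √(29 + 4*I*√19) ≈ 3.7291e+5 + 1.5553*I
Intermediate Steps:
Z(R) = √2*√R (Z(R) = √(2*R) = √2*√R)
K = 29 (K = 32 - 3 = 29)
S(v, X) = √(v + √2*√X) (S(v, X) = √(√2*√X + v) = √(v + √2*√X))
((93384 + 141318) + S(K, -152)) + 138204 = ((93384 + 141318) + √(29 + √2*√(-152))) + 138204 = (234702 + √(29 + √2*(2*I*√38))) + 138204 = (234702 + √(29 + 4*I*√19)) + 138204 = 372906 + √(29 + 4*I*√19)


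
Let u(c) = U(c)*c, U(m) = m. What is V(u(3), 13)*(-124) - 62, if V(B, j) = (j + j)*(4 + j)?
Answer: -54870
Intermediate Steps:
u(c) = c**2 (u(c) = c*c = c**2)
V(B, j) = 2*j*(4 + j) (V(B, j) = (2*j)*(4 + j) = 2*j*(4 + j))
V(u(3), 13)*(-124) - 62 = (2*13*(4 + 13))*(-124) - 62 = (2*13*17)*(-124) - 62 = 442*(-124) - 62 = -54808 - 62 = -54870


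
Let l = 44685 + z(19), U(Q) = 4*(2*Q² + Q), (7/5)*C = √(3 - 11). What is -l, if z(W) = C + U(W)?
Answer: -47649 - 10*I*√2/7 ≈ -47649.0 - 2.0203*I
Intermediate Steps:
C = 10*I*√2/7 (C = 5*√(3 - 11)/7 = 5*√(-8)/7 = 5*(2*I*√2)/7 = 10*I*√2/7 ≈ 2.0203*I)
U(Q) = 4*Q + 8*Q² (U(Q) = 4*(Q + 2*Q²) = 4*Q + 8*Q²)
z(W) = 4*W*(1 + 2*W) + 10*I*√2/7 (z(W) = 10*I*√2/7 + 4*W*(1 + 2*W) = 4*W*(1 + 2*W) + 10*I*√2/7)
l = 47649 + 10*I*√2/7 (l = 44685 + (4*19*(1 + 2*19) + 10*I*√2/7) = 44685 + (4*19*(1 + 38) + 10*I*√2/7) = 44685 + (4*19*39 + 10*I*√2/7) = 44685 + (2964 + 10*I*√2/7) = 47649 + 10*I*√2/7 ≈ 47649.0 + 2.0203*I)
-l = -(47649 + 10*I*√2/7) = -47649 - 10*I*√2/7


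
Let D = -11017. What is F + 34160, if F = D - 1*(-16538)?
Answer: 39681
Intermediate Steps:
F = 5521 (F = -11017 - 1*(-16538) = -11017 + 16538 = 5521)
F + 34160 = 5521 + 34160 = 39681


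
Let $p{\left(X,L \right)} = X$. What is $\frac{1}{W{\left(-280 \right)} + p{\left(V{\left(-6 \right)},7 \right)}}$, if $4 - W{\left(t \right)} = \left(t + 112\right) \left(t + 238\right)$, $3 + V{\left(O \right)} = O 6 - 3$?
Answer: $- \frac{1}{7094} \approx -0.00014096$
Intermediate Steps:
$V{\left(O \right)} = -6 + 6 O$ ($V{\left(O \right)} = -3 + \left(O 6 - 3\right) = -3 + \left(6 O - 3\right) = -3 + \left(-3 + 6 O\right) = -6 + 6 O$)
$W{\left(t \right)} = 4 - \left(112 + t\right) \left(238 + t\right)$ ($W{\left(t \right)} = 4 - \left(t + 112\right) \left(t + 238\right) = 4 - \left(112 + t\right) \left(238 + t\right)$)
$\frac{1}{W{\left(-280 \right)} + p{\left(V{\left(-6 \right)},7 \right)}} = \frac{1}{\left(-26652 - \left(-280\right)^{2} - -98000\right) + \left(-6 + 6 \left(-6\right)\right)} = \frac{1}{\left(-26652 - 78400 + 98000\right) - 42} = \frac{1}{-7052 - 42} = \frac{1}{-7094} = - \frac{1}{7094}$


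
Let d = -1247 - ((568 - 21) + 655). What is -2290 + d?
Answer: -4739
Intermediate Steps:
d = -2449 (d = -1247 - (547 + 655) = -1247 - 1*1202 = -1247 - 1202 = -2449)
-2290 + d = -2290 - 2449 = -4739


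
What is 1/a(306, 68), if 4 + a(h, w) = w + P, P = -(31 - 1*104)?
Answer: 1/137 ≈ 0.0072993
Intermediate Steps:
P = 73 (P = -(31 - 104) = -1*(-73) = 73)
a(h, w) = 69 + w (a(h, w) = -4 + (w + 73) = -4 + (73 + w) = 69 + w)
1/a(306, 68) = 1/(69 + 68) = 1/137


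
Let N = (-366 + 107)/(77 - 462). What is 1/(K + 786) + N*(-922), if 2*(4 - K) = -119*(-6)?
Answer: -14771307/23815 ≈ -620.25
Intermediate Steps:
K = -353 (K = 4 - (-119)*(-6)/2 = 4 - 1/2*714 = 4 - 357 = -353)
N = 37/55 (N = -259/(-385) = -259*(-1/385) = 37/55 ≈ 0.67273)
1/(K + 786) + N*(-922) = 1/(-353 + 786) + (37/55)*(-922) = 1/433 - 34114/55 = -14771307/23815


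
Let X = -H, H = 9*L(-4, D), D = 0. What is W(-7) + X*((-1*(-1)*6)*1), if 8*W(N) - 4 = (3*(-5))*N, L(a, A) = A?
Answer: 109/8 ≈ 13.625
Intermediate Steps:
H = 0 (H = 9*0 = 0)
W(N) = ½ - 15*N/8 (W(N) = ½ + ((3*(-5))*N)/8 = ½ + (-15*N)/8 = ½ - 15*N/8)
X = 0 (X = -1*0 = 0)
W(-7) + X*((-1*(-1)*6)*1) = (½ - 15/8*(-7)) + 0*((-1*(-1)*6)*1) = (½ + 105/8) + 0*((1*6)*1) = 109/8 + 0*(6*1) = 109/8 + 0*6 = 109/8 + 0 = 109/8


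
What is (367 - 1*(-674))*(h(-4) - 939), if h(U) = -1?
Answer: -978540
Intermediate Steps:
(367 - 1*(-674))*(h(-4) - 939) = (367 - 1*(-674))*(-1 - 939) = (367 + 674)*(-940) = 1041*(-940) = -978540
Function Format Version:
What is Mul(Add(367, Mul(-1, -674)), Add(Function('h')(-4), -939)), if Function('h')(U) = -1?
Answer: -978540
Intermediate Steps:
Mul(Add(367, Mul(-1, -674)), Add(Function('h')(-4), -939)) = Mul(Add(367, Mul(-1, -674)), Add(-1, -939)) = Mul(Add(367, 674), -940) = Mul(1041, -940) = -978540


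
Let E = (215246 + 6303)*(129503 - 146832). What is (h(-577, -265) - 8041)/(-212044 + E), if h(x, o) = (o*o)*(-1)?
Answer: 78266/3839434665 ≈ 2.0385e-5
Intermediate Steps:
E = -3839222621 (E = 221549*(-17329) = -3839222621)
h(x, o) = -o² (h(x, o) = o²*(-1) = -o²)
(h(-577, -265) - 8041)/(-212044 + E) = (-1*(-265)² - 8041)/(-212044 - 3839222621) = (-1*70225 - 8041)/(-3839434665) = (-70225 - 8041)*(-1/3839434665) = -78266*(-1/3839434665) = 78266/3839434665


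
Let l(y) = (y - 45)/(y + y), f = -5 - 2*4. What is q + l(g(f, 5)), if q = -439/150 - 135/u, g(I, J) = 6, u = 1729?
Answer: -3244337/518700 ≈ -6.2547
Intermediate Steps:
f = -13 (f = -5 - 8 = -13)
q = -779281/259350 (q = -439/150 - 135/1729 = -779281/259350 ≈ -3.0047)
l(y) = (-45 + y)/(2*y) (l(y) = (-45 + y)/((2*y)) = (-45 + y)*(1/(2*y)) = (-45 + y)/(2*y))
q + l(g(f, 5)) = -779281/259350 + (½)*(-45 + 6)/6 = -779281/259350 + (½)*(⅙)*(-39) = -779281/259350 - 13/4 = -3244337/518700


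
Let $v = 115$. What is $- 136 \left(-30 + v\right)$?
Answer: $-11560$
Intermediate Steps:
$- 136 \left(-30 + v\right) = - 136 \left(-30 + 115\right) = \left(-136\right) 85 = -11560$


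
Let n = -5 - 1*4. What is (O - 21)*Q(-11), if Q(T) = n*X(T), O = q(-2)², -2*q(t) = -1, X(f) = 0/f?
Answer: 0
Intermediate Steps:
X(f) = 0
q(t) = ½ (q(t) = -½*(-1) = ½)
n = -9 (n = -5 - 4 = -9)
O = ¼ (O = (½)² = ¼ ≈ 0.25000)
Q(T) = 0 (Q(T) = -9*0 = 0)
(O - 21)*Q(-11) = (¼ - 21)*0 = -83/4*0 = 0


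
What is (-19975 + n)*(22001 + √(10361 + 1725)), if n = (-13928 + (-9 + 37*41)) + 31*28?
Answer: -693625527 - 31527*√12086 ≈ -6.9709e+8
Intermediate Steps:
n = -11552 (n = (-13928 + (-9 + 1517)) + 868 = (-13928 + 1508) + 868 = -12420 + 868 = -11552)
(-19975 + n)*(22001 + √(10361 + 1725)) = (-19975 - 11552)*(22001 + √(10361 + 1725)) = -31527*(22001 + √12086) = -693625527 - 31527*√12086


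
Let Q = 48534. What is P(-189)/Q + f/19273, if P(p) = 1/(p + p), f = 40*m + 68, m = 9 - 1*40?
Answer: -21501357817/353579605596 ≈ -0.060811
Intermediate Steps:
m = -31 (m = 9 - 40 = -31)
f = -1172 (f = 40*(-31) + 68 = -1240 + 68 = -1172)
P(p) = 1/(2*p)
P(-189)/Q + f/19273 = ((½)/(-189))/48534 - 1172/19273 = ((½)*(-1/189))*(1/48534) - 1172*1/19273 = -1/378*1/48534 - 1172/19273 = -1/18345852 - 1172/19273 = -21501357817/353579605596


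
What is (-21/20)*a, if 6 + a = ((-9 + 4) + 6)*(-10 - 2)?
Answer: 189/10 ≈ 18.900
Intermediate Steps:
a = -18 (a = -6 + ((-9 + 4) + 6)*(-10 - 2) = -6 + (-5 + 6)*(-12) = -6 + 1*(-12) = -6 - 12 = -18)
(-21/20)*a = -21/20*(-18) = 189/10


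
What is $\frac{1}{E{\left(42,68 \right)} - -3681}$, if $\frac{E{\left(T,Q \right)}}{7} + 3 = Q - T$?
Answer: $\frac{1}{3842} \approx 0.00026028$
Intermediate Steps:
$E{\left(T,Q \right)} = -21 - 7 T + 7 Q$ ($E{\left(T,Q \right)} = -21 + 7 \left(Q - T\right) = -21 + \left(- 7 T + 7 Q\right) = -21 - 7 T + 7 Q$)
$\frac{1}{E{\left(42,68 \right)} - -3681} = \frac{1}{\left(-21 - 294 + 7 \cdot 68\right) - -3681} = \frac{1}{\left(-21 - 294 + 476\right) + \left(-763 + 4444\right)} = \frac{1}{161 + 3681} = \frac{1}{3842}$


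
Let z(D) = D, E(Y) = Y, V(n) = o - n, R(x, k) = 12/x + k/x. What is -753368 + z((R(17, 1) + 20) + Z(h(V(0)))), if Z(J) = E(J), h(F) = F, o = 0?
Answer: -12806903/17 ≈ -7.5335e+5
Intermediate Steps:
V(n) = -n (V(n) = 0 - n = -n)
Z(J) = J
-753368 + z((R(17, 1) + 20) + Z(h(V(0)))) = -753368 + (((12 + 1)/17 + 20) - 1*0) = -753368 + (((1/17)*13 + 20) + 0) = -753368 + ((13/17 + 20) + 0) = -753368 + (353/17 + 0) = -753368 + 353/17 = -12806903/17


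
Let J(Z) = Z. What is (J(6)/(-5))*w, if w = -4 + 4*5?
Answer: -96/5 ≈ -19.200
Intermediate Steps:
w = 16 (w = -4 + 20 = 16)
(J(6)/(-5))*w = (6/(-5))*16 = -⅕*6*16 = -6/5*16 = -96/5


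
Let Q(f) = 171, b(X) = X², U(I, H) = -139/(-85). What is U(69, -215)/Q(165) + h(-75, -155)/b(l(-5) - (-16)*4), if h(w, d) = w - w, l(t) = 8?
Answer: 139/14535 ≈ 0.0095631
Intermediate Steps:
U(I, H) = 139/85 (U(I, H) = -139*(-1/85) = 139/85)
h(w, d) = 0
U(69, -215)/Q(165) + h(-75, -155)/b(l(-5) - (-16)*4) = (139/85)/171 + 0/((8 - (-16)*4)²) = (139/85)*(1/171) + 0/((8 - 1*(-64))²) = 139/14535 + 0/((8 + 64)²) = 139/14535 + 0/(72²) = 139/14535 + 0/5184 = 139/14535 + 0*(1/5184) = 139/14535 + 0 = 139/14535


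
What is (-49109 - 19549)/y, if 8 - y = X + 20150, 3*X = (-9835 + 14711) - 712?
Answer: 34329/10765 ≈ 3.1889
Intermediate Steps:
X = 1388 (X = ((-9835 + 14711) - 712)/3 = (4876 - 712)/3 = (1/3)*4164 = 1388)
y = -21530 (y = 8 - (1388 + 20150) = 8 - 1*21538 = 8 - 21538 = -21530)
(-49109 - 19549)/y = (-49109 - 19549)/(-21530) = -68658*(-1/21530) = 34329/10765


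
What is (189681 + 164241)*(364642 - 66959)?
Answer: 105356562726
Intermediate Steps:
(189681 + 164241)*(364642 - 66959) = 353922*297683 = 105356562726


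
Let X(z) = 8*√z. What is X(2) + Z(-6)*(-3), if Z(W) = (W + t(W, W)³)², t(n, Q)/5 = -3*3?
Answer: -24914577483 + 8*√2 ≈ -2.4915e+10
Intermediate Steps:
t(n, Q) = -45 (t(n, Q) = 5*(-3*3) = 5*(-9) = -45)
Z(W) = (-91125 + W)² (Z(W) = (W + (-45)³)² = (W - 91125)² = (-91125 + W)²)
X(2) + Z(-6)*(-3) = 8*√2 + (-91125 - 6)²*(-3) = 8*√2 + (-91131)²*(-3) = 8*√2 + 8304859161*(-3) = 8*√2 - 24914577483 = -24914577483 + 8*√2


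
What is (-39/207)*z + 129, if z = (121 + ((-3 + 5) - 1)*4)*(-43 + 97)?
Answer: -26283/23 ≈ -1142.7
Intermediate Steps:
z = 6750 (z = (121 + (2 - 1)*4)*54 = (121 + 1*4)*54 = (121 + 4)*54 = 125*54 = 6750)
(-39/207)*z + 129 = -39/207*6750 + 129 = -39*1/207*6750 + 129 = -13/69*6750 + 129 = -29250/23 + 129 = -26283/23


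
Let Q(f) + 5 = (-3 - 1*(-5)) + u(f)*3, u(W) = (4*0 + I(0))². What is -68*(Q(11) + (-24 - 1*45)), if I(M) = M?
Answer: 4896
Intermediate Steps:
u(W) = 0 (u(W) = (4*0 + 0)² = (0 + 0)² = 0² = 0)
Q(f) = -3 (Q(f) = -5 + ((-3 - 1*(-5)) + 0*3) = -5 + ((-3 + 5) + 0) = -5 + (2 + 0) = -5 + 2 = -3)
-68*(Q(11) + (-24 - 1*45)) = -68*(-3 + (-24 - 1*45)) = -68*(-3 + (-24 - 45)) = -68*(-3 - 69) = -68*(-72) = 4896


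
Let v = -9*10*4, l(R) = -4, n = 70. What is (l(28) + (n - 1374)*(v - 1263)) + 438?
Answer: 2116826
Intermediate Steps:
v = -360 (v = -90*4 = -360)
(l(28) + (n - 1374)*(v - 1263)) + 438 = (-4 + (70 - 1374)*(-360 - 1263)) + 438 = (-4 - 1304*(-1623)) + 438 = (-4 + 2116392) + 438 = 2116388 + 438 = 2116826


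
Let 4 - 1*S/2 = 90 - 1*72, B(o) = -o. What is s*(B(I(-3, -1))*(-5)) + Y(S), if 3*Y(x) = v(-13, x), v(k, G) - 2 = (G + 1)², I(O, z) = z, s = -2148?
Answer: 32951/3 ≈ 10984.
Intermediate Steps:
S = -28 (S = 8 - 2*(90 - 1*72) = 8 - 2*(90 - 72) = 8 - 2*18 = 8 - 36 = -28)
v(k, G) = 2 + (1 + G)² (v(k, G) = 2 + (G + 1)² = 2 + (1 + G)²)
Y(x) = ⅔ + (1 + x)²/3 (Y(x) = (2 + (1 + x)²)/3 = ⅔ + (1 + x)²/3)
s*(B(I(-3, -1))*(-5)) + Y(S) = -2148*(-1*(-1))*(-5) + (⅔ + (1 - 28)²/3) = -2148*(-5) + (⅔ + (⅓)*(-27)²) = -2148*(-5) + (⅔ + (⅓)*729) = 10740 + (⅔ + 243) = 10740 + 731/3 = 32951/3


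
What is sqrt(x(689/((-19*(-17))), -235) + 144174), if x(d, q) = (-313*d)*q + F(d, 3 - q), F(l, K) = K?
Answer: sqrt(31435804133)/323 ≈ 548.92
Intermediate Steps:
x(d, q) = 3 - q - 313*d*q (x(d, q) = (-313*d)*q + (3 - q) = -313*d*q + (3 - q) = 3 - q - 313*d*q)
sqrt(x(689/((-19*(-17))), -235) + 144174) = sqrt((3 - 1*(-235) - 313*689/((-19*(-17)))*(-235)) + 144174) = sqrt((3 + 235 - 313*689/323*(-235)) + 144174) = sqrt((3 + 235 + 50679395/323) + 144174) = sqrt(50756269/323 + 144174) = sqrt(97324471/323) = sqrt(31435804133)/323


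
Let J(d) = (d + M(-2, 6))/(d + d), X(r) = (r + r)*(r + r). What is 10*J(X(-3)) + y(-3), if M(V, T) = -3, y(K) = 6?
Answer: 127/12 ≈ 10.583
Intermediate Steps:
X(r) = 4*r**2 (X(r) = (2*r)*(2*r) = 4*r**2)
J(d) = (-3 + d)/(2*d) (J(d) = (d - 3)/(d + d) = (-3 + d)/((2*d)) = (-3 + d)*(1/(2*d)) = (-3 + d)/(2*d))
10*J(X(-3)) + y(-3) = 10*((-3 + 4*(-3)**2)/(2*((4*(-3)**2)))) + 6 = 10*((-3 + 4*9)/(2*((4*9)))) + 6 = 10*((1/2)*(-3 + 36)/36) + 6 = 10*((1/2)*(1/36)*33) + 6 = 10*(11/24) + 6 = 55/12 + 6 = 127/12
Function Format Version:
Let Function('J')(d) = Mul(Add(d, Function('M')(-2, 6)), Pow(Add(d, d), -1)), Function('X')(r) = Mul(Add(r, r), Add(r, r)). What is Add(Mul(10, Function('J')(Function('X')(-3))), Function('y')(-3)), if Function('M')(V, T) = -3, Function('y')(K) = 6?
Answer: Rational(127, 12) ≈ 10.583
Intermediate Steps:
Function('X')(r) = Mul(4, Pow(r, 2)) (Function('X')(r) = Mul(Mul(2, r), Mul(2, r)) = Mul(4, Pow(r, 2)))
Function('J')(d) = Mul(Rational(1, 2), Pow(d, -1), Add(-3, d)) (Function('J')(d) = Mul(Add(d, -3), Pow(Add(d, d), -1)) = Mul(Add(-3, d), Pow(Mul(2, d), -1)) = Mul(Add(-3, d), Mul(Rational(1, 2), Pow(d, -1))) = Mul(Rational(1, 2), Pow(d, -1), Add(-3, d)))
Add(Mul(10, Function('J')(Function('X')(-3))), Function('y')(-3)) = Add(Mul(10, Mul(Rational(1, 2), Pow(Mul(4, Pow(-3, 2)), -1), Add(-3, Mul(4, Pow(-3, 2))))), 6) = Add(Mul(10, Mul(Rational(1, 2), Pow(Mul(4, 9), -1), Add(-3, Mul(4, 9)))), 6) = Add(Mul(10, Mul(Rational(1, 2), Pow(36, -1), Add(-3, 36))), 6) = Add(Mul(10, Mul(Rational(1, 2), Rational(1, 36), 33)), 6) = Add(Mul(10, Rational(11, 24)), 6) = Add(Rational(55, 12), 6) = Rational(127, 12)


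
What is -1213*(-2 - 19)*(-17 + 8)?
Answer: -229257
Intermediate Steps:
-1213*(-2 - 19)*(-17 + 8) = -(-25473)*(-9) = -1213*189 = -229257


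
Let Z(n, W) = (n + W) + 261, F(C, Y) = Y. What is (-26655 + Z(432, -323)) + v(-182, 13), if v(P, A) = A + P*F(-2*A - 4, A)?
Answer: -28638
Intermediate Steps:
Z(n, W) = 261 + W + n (Z(n, W) = (W + n) + 261 = 261 + W + n)
v(P, A) = A + A*P (v(P, A) = A + P*A = A + A*P)
(-26655 + Z(432, -323)) + v(-182, 13) = (-26655 + (261 - 323 + 432)) + 13*(1 - 182) = (-26655 + 370) + 13*(-181) = -26285 - 2353 = -28638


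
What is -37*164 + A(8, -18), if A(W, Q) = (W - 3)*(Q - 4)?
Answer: -6178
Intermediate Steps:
A(W, Q) = (-4 + Q)*(-3 + W) (A(W, Q) = (-3 + W)*(-4 + Q) = (-4 + Q)*(-3 + W))
-37*164 + A(8, -18) = -37*164 + (12 - 4*8 - 3*(-18) - 18*8) = -6068 + (12 - 32 + 54 - 144) = -6068 - 110 = -6178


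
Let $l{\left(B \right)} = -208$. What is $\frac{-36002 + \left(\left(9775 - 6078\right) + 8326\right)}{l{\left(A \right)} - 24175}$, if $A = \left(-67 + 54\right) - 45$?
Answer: $\frac{23979}{24383} \approx 0.98343$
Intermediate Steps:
$A = -58$ ($A = -13 - 45 = -58$)
$\frac{-36002 + \left(\left(9775 - 6078\right) + 8326\right)}{l{\left(A \right)} - 24175} = \frac{-36002 + \left(\left(9775 - 6078\right) + 8326\right)}{-208 - 24175} = \frac{-36002 + \left(3697 + 8326\right)}{-24383} = \left(-36002 + 12023\right) \left(- \frac{1}{24383}\right) = \left(-23979\right) \left(- \frac{1}{24383}\right) = \frac{23979}{24383}$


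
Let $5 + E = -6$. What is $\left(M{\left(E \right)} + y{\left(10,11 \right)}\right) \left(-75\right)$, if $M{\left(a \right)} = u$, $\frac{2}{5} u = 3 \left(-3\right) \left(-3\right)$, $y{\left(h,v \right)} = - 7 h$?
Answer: $\frac{375}{2} \approx 187.5$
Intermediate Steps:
$E = -11$ ($E = -5 - 6 = -11$)
$u = \frac{135}{2}$ ($u = \frac{5 \cdot 3 \left(-3\right) \left(-3\right)}{2} = \frac{5 \left(\left(-9\right) \left(-3\right)\right)}{2} = \frac{5}{2} \cdot 27 = \frac{135}{2} \approx 67.5$)
$M{\left(a \right)} = \frac{135}{2}$
$\left(M{\left(E \right)} + y{\left(10,11 \right)}\right) \left(-75\right) = \left(\frac{135}{2} - 70\right) \left(-75\right) = \left(- \frac{5}{2}\right) \left(-75\right) = \frac{375}{2}$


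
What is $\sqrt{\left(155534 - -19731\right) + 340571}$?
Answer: $2 \sqrt{128959} \approx 718.22$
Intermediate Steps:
$\sqrt{\left(155534 - -19731\right) + 340571} = \sqrt{\left(155534 + 19731\right) + 340571} = \sqrt{175265 + 340571} = \sqrt{515836} = 2 \sqrt{128959}$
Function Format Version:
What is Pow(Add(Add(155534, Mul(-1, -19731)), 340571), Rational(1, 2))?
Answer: Mul(2, Pow(128959, Rational(1, 2))) ≈ 718.22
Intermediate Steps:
Pow(Add(Add(155534, Mul(-1, -19731)), 340571), Rational(1, 2)) = Pow(Add(Add(155534, 19731), 340571), Rational(1, 2)) = Pow(Add(175265, 340571), Rational(1, 2)) = Pow(515836, Rational(1, 2)) = Mul(2, Pow(128959, Rational(1, 2)))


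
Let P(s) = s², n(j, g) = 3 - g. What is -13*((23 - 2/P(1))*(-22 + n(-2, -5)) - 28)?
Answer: 4186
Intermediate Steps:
-13*((23 - 2/P(1))*(-22 + n(-2, -5)) - 28) = -13*((23 - 2/(1²))*(-22 + (3 - 1*(-5))) - 28) = -13*((23 - 2/1)*(-22 + (3 + 5)) - 28) = -13*((23 - 2*1)*(-22 + 8) - 28) = -13*((23 - 2)*(-14) - 28) = -13*(21*(-14) - 28) = -13*(-294 - 28) = -13*(-322) = 4186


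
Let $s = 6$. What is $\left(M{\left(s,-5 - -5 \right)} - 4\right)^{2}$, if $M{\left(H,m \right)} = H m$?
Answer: $16$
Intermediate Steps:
$\left(M{\left(s,-5 - -5 \right)} - 4\right)^{2} = \left(6 \left(-5 - -5\right) - 4\right)^{2} = \left(6 \left(-5 + 5\right) - 4\right)^{2} = \left(6 \cdot 0 - 4\right)^{2} = \left(0 - 4\right)^{2} = \left(-4\right)^{2} = 16$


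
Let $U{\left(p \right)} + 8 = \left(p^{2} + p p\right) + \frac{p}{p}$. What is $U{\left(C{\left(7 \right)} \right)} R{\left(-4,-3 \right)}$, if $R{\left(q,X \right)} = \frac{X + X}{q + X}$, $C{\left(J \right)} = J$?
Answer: $78$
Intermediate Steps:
$U{\left(p \right)} = -7 + 2 p^{2}$ ($U{\left(p \right)} = -8 + \left(\left(p^{2} + p p\right) + \frac{p}{p}\right) = -8 + \left(\left(p^{2} + p^{2}\right) + 1\right) = -8 + \left(2 p^{2} + 1\right) = -8 + \left(1 + 2 p^{2}\right) = -7 + 2 p^{2}$)
$R{\left(q,X \right)} = \frac{2 X}{X + q}$
$U{\left(C{\left(7 \right)} \right)} R{\left(-4,-3 \right)} = \left(-7 + 2 \cdot 7^{2}\right) 2 \left(-3\right) \frac{1}{-3 - 4} = \left(-7 + 2 \cdot 49\right) 2 \left(-3\right) \frac{1}{-7} = \left(-7 + 98\right) 2 \left(-3\right) \left(- \frac{1}{7}\right) = 91 \cdot \frac{6}{7} = 78$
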